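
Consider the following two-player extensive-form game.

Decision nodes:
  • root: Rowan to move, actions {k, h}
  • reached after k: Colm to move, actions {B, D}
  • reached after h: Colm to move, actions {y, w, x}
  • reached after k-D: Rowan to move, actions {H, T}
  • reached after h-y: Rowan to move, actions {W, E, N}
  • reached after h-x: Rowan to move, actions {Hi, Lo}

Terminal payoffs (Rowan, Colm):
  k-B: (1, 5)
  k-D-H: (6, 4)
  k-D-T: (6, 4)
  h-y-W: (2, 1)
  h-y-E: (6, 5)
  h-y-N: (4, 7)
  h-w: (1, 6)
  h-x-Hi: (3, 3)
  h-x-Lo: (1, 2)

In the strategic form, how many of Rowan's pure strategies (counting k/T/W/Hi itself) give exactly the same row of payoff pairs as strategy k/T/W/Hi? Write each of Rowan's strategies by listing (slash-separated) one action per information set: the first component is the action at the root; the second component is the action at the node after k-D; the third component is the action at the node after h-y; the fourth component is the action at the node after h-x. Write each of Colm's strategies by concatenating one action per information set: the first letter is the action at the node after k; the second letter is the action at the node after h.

12

Row for k/T/W/Hi (columns By, Bw, Bx, Dy, Dw, Dx): (1,5) (1,5) (1,5) (6,4) (6,4) (6,4).
Under k/T/W/Hi, Rowan's choice at the node after h-y and at the node after h-x can never be reached regardless of what Colm does, so varying those choices leaves every outcome unchanged.
Holding the reachable choices fixed and varying the unreachable ones freely already gives 3 × 2 = 6 equivalent strategies.
Checking the remaining rows, k/H/W/Hi, k/H/W/Lo, k/H/E/Hi, k/H/E/Lo, k/H/N/Hi, k/H/N/Lo also happen to give the same payoffs in every column, bringing the total to 12: k/H/W/Hi, k/H/W/Lo, k/H/E/Hi, k/H/E/Lo, k/H/N/Hi, k/H/N/Lo, k/T/W/Hi, k/T/W/Lo, k/T/E/Hi, k/T/E/Lo, k/T/N/Hi, k/T/N/Lo.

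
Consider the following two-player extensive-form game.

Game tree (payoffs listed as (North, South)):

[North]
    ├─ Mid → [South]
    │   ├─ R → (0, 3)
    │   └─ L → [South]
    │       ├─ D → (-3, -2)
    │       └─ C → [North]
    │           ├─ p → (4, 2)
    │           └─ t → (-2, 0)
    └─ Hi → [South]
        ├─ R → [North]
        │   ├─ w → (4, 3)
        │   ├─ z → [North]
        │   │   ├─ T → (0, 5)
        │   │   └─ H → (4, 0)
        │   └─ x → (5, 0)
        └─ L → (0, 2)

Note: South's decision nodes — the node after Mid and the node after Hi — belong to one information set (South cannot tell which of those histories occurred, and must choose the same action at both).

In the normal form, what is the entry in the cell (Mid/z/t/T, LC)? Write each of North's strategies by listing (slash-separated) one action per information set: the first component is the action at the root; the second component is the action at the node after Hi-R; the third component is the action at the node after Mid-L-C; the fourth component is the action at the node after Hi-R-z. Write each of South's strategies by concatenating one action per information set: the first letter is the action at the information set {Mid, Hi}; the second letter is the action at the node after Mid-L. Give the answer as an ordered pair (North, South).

(-2, 0)

Trace the play path from the root:
  North plays Mid
  South plays L at [Mid]
  South plays C at [Mid-L]
  North plays t at [Mid-L-C]
→ terminal payoff (-2, 0).
(North's choice at the node after Hi-R is never reached on this path, so it doesn't affect the outcome.)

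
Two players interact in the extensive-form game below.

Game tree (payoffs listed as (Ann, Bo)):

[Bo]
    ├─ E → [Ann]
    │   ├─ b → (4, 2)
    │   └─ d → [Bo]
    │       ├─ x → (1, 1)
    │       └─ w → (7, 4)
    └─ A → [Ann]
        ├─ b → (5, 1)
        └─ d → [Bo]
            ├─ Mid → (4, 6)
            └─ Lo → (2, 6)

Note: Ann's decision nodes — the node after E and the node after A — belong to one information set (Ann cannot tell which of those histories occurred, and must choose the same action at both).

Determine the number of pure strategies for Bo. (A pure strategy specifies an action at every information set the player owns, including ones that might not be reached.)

8

Bo owns the root with actions {E, A} — two choices.
Bo owns the node after E-d with actions {x, w} — two choices.
Bo owns the node after A-d with actions {Mid, Lo} — two choices.
A pure strategy fixes one action at each information set independently, so the count is the product 2 × 2 × 2 = 8.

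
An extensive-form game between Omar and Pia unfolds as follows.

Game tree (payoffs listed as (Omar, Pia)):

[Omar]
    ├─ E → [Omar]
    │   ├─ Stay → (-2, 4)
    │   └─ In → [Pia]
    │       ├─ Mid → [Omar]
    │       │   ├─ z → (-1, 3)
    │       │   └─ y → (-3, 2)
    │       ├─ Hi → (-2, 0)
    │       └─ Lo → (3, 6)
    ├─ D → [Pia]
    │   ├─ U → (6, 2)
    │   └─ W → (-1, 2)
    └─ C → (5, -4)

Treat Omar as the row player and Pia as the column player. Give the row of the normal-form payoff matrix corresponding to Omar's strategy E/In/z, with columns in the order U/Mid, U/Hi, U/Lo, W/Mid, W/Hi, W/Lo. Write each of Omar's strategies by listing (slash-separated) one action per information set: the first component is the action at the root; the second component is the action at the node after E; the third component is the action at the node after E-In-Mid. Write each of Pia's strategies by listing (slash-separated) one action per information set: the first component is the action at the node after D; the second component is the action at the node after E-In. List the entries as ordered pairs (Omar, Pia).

vs U/Mid: Omar plays E → Omar plays In at [E] → Pia plays Mid at [E-In] → Omar plays z at [E-In-Mid] → (-1, 3)
vs U/Hi: Omar plays E → Omar plays In at [E] → Pia plays Hi at [E-In] → (-2, 0)
vs U/Lo: Omar plays E → Omar plays In at [E] → Pia plays Lo at [E-In] → (3, 6)
vs W/Mid: Omar plays E → Omar plays In at [E] → Pia plays Mid at [E-In] → Omar plays z at [E-In-Mid] → (-1, 3)
vs W/Hi: Omar plays E → Omar plays In at [E] → Pia plays Hi at [E-In] → (-2, 0)
vs W/Lo: Omar plays E → Omar plays In at [E] → Pia plays Lo at [E-In] → (3, 6)

(-1,3) (-2,0) (3,6) (-1,3) (-2,0) (3,6)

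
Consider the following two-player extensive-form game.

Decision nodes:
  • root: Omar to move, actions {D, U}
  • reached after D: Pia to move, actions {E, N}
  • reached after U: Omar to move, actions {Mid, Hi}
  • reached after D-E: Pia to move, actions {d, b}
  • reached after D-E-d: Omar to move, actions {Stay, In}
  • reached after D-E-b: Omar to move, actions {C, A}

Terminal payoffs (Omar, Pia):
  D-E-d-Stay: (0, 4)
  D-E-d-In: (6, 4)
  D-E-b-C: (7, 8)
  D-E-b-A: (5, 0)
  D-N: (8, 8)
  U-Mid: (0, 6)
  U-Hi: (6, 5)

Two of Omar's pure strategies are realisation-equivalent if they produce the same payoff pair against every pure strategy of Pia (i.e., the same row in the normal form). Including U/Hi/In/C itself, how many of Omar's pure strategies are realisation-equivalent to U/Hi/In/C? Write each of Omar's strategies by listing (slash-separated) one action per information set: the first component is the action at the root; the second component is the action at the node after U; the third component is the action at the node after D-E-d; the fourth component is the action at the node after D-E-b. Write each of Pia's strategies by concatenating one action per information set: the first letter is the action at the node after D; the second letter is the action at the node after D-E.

Row for U/Hi/In/C (columns Ed, Eb, Nd, Nb): (6,5) (6,5) (6,5) (6,5).
Under U/Hi/In/C, Omar's choice at the node after D-E-d and at the node after D-E-b can never be reached regardless of what Pia does, so varying those choices leaves every outcome unchanged.
Holding the reachable choices fixed and varying the unreachable ones freely already gives 2 × 2 = 4 equivalent strategies.
No other strategy reproduces this row, so those 4 are the full class: U/Hi/Stay/C, U/Hi/Stay/A, U/Hi/In/C, U/Hi/In/A.

4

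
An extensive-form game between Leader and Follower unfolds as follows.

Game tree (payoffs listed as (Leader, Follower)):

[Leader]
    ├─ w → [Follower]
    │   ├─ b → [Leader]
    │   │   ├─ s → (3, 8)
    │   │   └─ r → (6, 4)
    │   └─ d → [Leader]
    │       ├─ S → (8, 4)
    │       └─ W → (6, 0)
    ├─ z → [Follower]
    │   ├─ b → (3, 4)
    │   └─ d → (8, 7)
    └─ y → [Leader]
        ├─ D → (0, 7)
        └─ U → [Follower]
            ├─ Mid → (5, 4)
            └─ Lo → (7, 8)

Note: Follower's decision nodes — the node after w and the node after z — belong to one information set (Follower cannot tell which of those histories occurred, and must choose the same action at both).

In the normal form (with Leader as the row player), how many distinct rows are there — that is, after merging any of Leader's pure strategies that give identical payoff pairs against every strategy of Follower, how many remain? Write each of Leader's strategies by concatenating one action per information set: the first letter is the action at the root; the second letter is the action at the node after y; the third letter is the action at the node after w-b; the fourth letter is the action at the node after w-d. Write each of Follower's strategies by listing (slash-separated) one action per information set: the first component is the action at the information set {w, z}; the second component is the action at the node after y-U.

7

Leader has 24 pure strategies: wDsS, wDsW, wDrS, wDrW, wUsS, wUsW, wUrS, wUrW, zDsS, zDsW, zDrS, zDrW, zUsS, zUsW, zUrS, zUrW, yDsS, yDsW, yDrS, yDrW, yUsS, yUsW, yUrS, yUrW. Columns: b/Mid, b/Lo, d/Mid, d/Lo.
{wDsS, wUsS} → row (3,8) (3,8) (8,4) (8,4)
{wDsW, wUsW} → row (3,8) (3,8) (6,0) (6,0)
{wDrS, wUrS} → row (6,4) (6,4) (8,4) (8,4)
{wDrW, wUrW} → row (6,4) (6,4) (6,0) (6,0)
{zDsS, zDsW, zDrS, zDrW, zUsS, zUsW, zUrS, zUrW} → row (3,4) (3,4) (8,7) (8,7)
{yDsS, yDsW, yDrS, yDrW} → row (0,7) (0,7) (0,7) (0,7)
{yUsS, yUsW, yUrS, yUrW} → row (5,4) (7,8) (5,4) (7,8)
That's 7 distinct rows out of 24 strategies.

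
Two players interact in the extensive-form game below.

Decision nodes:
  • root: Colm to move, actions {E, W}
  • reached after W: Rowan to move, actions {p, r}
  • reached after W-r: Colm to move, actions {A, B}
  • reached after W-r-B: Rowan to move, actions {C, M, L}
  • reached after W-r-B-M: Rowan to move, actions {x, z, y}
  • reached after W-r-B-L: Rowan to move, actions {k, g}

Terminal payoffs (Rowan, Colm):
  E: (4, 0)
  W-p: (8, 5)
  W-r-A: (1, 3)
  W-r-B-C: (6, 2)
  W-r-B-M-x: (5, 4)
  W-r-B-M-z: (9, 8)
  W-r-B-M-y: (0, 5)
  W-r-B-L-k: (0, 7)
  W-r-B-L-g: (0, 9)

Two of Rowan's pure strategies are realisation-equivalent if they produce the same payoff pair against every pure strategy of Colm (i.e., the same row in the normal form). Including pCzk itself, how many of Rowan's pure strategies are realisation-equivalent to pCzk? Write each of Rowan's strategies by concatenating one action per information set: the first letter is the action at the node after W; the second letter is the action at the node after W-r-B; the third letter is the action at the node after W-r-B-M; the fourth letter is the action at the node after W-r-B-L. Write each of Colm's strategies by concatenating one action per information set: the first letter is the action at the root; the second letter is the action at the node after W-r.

Row for pCzk (columns EA, EB, WA, WB): (4,0) (4,0) (8,5) (8,5).
Under pCzk, Rowan's choice at the node after W-r-B and at the node after W-r-B-M and at the node after W-r-B-L can never be reached regardless of what Colm does, so varying those choices leaves every outcome unchanged.
Holding the reachable choices fixed and varying the unreachable ones freely already gives 3 × 3 × 2 = 18 equivalent strategies.
No other strategy reproduces this row, so those 18 are the full class: pCxk, pCxg, pCzk, pCzg, pCyk, pCyg, pMxk, pMxg, pMzk, pMzg, pMyk, pMyg, pLxk, pLxg, pLzk, pLzg, pLyk, pLyg.

18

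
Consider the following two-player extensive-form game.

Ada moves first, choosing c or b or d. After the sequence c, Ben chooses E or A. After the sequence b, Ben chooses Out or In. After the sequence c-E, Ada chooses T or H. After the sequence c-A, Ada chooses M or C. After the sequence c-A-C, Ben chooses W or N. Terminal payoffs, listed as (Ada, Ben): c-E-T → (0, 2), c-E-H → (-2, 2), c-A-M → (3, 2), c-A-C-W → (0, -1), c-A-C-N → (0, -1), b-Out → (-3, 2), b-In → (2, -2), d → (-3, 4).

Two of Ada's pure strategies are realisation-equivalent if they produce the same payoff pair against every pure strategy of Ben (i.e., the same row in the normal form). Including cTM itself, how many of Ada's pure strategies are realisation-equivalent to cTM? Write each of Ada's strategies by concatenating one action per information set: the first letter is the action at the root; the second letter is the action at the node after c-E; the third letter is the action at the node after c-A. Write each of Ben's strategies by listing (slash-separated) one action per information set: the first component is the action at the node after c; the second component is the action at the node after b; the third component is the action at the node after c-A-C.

Row for cTM (columns E/Out/W, E/Out/N, E/In/W, E/In/N, A/Out/W, A/Out/N, A/In/W, A/In/N): (0,2) (0,2) (0,2) (0,2) (3,2) (3,2) (3,2) (3,2).
Every one of Ada's information sets is on the play path for some reply by Ben when Ada follows cTM.
Changing the action at any of them therefore changes at least one column, so only cTM itself gives this row.

1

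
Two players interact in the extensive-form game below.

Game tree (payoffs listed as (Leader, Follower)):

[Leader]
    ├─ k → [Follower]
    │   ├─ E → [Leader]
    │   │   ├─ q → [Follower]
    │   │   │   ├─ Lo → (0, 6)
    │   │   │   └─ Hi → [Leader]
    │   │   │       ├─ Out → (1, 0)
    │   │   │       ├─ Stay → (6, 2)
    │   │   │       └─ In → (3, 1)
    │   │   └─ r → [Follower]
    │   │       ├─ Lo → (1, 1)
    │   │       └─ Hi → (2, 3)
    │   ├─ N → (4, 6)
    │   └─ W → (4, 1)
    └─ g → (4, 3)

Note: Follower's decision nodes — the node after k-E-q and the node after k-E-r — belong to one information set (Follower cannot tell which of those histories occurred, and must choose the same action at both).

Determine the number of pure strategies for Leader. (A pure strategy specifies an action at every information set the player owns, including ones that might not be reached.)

Leader owns the root with actions {k, g} — two choices.
Leader owns the node after k-E with actions {q, r} — two choices.
Leader owns the node after k-E-q-Hi with actions {Out, Stay, In} — three choices.
A pure strategy fixes one action at each information set independently, so the count is the product 2 × 2 × 3 = 12.
(For reference, Follower has 6 pure strategies, giving a 12×6 normal-form matrix.)

12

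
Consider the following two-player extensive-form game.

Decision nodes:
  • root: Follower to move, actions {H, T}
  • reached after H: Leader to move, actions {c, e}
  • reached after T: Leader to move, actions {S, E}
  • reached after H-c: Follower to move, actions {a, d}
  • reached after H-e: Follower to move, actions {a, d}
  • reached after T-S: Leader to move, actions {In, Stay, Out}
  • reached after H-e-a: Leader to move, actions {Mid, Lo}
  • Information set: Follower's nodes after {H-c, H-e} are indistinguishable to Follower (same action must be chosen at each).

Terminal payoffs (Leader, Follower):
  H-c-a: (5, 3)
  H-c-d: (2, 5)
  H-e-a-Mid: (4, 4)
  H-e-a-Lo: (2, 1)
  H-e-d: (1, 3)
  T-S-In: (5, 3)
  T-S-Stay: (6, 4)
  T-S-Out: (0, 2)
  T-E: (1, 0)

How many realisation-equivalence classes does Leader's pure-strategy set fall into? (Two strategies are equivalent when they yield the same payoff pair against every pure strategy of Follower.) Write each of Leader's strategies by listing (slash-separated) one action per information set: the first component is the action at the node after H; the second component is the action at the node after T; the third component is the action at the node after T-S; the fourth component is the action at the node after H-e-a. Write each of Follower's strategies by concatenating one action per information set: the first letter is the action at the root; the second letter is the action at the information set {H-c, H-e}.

Leader has 24 pure strategies: c/S/In/Mid, c/S/In/Lo, c/S/Stay/Mid, c/S/Stay/Lo, c/S/Out/Mid, c/S/Out/Lo, c/E/In/Mid, c/E/In/Lo, c/E/Stay/Mid, c/E/Stay/Lo, c/E/Out/Mid, c/E/Out/Lo, e/S/In/Mid, e/S/In/Lo, e/S/Stay/Mid, e/S/Stay/Lo, e/S/Out/Mid, e/S/Out/Lo, e/E/In/Mid, e/E/In/Lo, e/E/Stay/Mid, e/E/Stay/Lo, e/E/Out/Mid, e/E/Out/Lo. Columns: Ha, Hd, Ta, Td.
{c/S/In/Mid, c/S/In/Lo} → row (5,3) (2,5) (5,3) (5,3)
{c/S/Stay/Mid, c/S/Stay/Lo} → row (5,3) (2,5) (6,4) (6,4)
{c/S/Out/Mid, c/S/Out/Lo} → row (5,3) (2,5) (0,2) (0,2)
{c/E/In/Mid, c/E/In/Lo, c/E/Stay/Mid, c/E/Stay/Lo, c/E/Out/Mid, c/E/Out/Lo} → row (5,3) (2,5) (1,0) (1,0)
{e/S/In/Mid} → row (4,4) (1,3) (5,3) (5,3)
{e/S/In/Lo} → row (2,1) (1,3) (5,3) (5,3)
{e/S/Stay/Mid} → row (4,4) (1,3) (6,4) (6,4)
{e/S/Stay/Lo} → row (2,1) (1,3) (6,4) (6,4)
{e/S/Out/Mid} → row (4,4) (1,3) (0,2) (0,2)
{e/S/Out/Lo} → row (2,1) (1,3) (0,2) (0,2)
{e/E/In/Mid, e/E/Stay/Mid, e/E/Out/Mid} → row (4,4) (1,3) (1,0) (1,0)
{e/E/In/Lo, e/E/Stay/Lo, e/E/Out/Lo} → row (2,1) (1,3) (1,0) (1,0)
That's 12 distinct rows out of 24 strategies.

12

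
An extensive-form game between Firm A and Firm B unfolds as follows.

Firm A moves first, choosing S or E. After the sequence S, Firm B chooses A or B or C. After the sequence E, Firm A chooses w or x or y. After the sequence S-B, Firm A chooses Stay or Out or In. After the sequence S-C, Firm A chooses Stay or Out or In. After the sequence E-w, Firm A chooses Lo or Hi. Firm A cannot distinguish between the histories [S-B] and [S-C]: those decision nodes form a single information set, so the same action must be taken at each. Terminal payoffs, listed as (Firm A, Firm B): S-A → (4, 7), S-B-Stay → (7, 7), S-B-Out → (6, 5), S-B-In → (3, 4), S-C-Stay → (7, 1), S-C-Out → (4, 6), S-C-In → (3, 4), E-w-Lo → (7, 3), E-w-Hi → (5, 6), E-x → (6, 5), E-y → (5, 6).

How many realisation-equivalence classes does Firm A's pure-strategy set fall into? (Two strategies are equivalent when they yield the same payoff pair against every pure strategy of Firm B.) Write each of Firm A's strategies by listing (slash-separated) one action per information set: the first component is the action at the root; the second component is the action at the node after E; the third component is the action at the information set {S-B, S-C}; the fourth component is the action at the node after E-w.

6

Firm A has 36 pure strategies: S/w/Stay/Lo, S/w/Stay/Hi, S/w/Out/Lo, S/w/Out/Hi, S/w/In/Lo, S/w/In/Hi, S/x/Stay/Lo, S/x/Stay/Hi, S/x/Out/Lo, S/x/Out/Hi, S/x/In/Lo, S/x/In/Hi, S/y/Stay/Lo, S/y/Stay/Hi, S/y/Out/Lo, S/y/Out/Hi, S/y/In/Lo, S/y/In/Hi, E/w/Stay/Lo, E/w/Stay/Hi, E/w/Out/Lo, E/w/Out/Hi, E/w/In/Lo, E/w/In/Hi, E/x/Stay/Lo, E/x/Stay/Hi, E/x/Out/Lo, E/x/Out/Hi, E/x/In/Lo, E/x/In/Hi, E/y/Stay/Lo, E/y/Stay/Hi, E/y/Out/Lo, E/y/Out/Hi, E/y/In/Lo, E/y/In/Hi. Columns: A, B, C.
{S/w/Stay/Lo, S/w/Stay/Hi, S/x/Stay/Lo, S/x/Stay/Hi, S/y/Stay/Lo, S/y/Stay/Hi} → row (4,7) (7,7) (7,1)
{S/w/Out/Lo, S/w/Out/Hi, S/x/Out/Lo, S/x/Out/Hi, S/y/Out/Lo, S/y/Out/Hi} → row (4,7) (6,5) (4,6)
{S/w/In/Lo, S/w/In/Hi, S/x/In/Lo, S/x/In/Hi, S/y/In/Lo, S/y/In/Hi} → row (4,7) (3,4) (3,4)
{E/w/Stay/Lo, E/w/Out/Lo, E/w/In/Lo} → row (7,3) (7,3) (7,3)
{E/w/Stay/Hi, E/w/Out/Hi, E/w/In/Hi, E/y/Stay/Lo, E/y/Stay/Hi, E/y/Out/Lo, E/y/Out/Hi, E/y/In/Lo, E/y/In/Hi} → row (5,6) (5,6) (5,6)
{E/x/Stay/Lo, E/x/Stay/Hi, E/x/Out/Lo, E/x/Out/Hi, E/x/In/Lo, E/x/In/Hi} → row (6,5) (6,5) (6,5)
That's 6 distinct rows out of 36 strategies.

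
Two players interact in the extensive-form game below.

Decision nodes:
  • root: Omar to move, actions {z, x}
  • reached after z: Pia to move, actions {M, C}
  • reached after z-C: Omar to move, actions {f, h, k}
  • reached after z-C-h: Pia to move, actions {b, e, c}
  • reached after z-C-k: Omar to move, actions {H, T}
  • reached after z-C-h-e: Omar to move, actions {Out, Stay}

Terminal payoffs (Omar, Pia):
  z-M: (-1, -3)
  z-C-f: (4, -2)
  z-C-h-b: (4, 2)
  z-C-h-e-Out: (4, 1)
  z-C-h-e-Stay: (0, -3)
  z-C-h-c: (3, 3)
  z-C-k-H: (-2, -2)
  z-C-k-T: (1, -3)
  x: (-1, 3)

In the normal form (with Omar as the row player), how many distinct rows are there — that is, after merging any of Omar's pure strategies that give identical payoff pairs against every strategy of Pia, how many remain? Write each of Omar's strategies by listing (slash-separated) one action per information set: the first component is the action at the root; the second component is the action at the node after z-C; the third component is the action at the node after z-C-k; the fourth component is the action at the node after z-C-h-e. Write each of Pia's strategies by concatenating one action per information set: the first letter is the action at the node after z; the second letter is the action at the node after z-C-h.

6

Omar has 24 pure strategies: z/f/H/Out, z/f/H/Stay, z/f/T/Out, z/f/T/Stay, z/h/H/Out, z/h/H/Stay, z/h/T/Out, z/h/T/Stay, z/k/H/Out, z/k/H/Stay, z/k/T/Out, z/k/T/Stay, x/f/H/Out, x/f/H/Stay, x/f/T/Out, x/f/T/Stay, x/h/H/Out, x/h/H/Stay, x/h/T/Out, x/h/T/Stay, x/k/H/Out, x/k/H/Stay, x/k/T/Out, x/k/T/Stay. Columns: Mb, Me, Mc, Cb, Ce, Cc.
{z/f/H/Out, z/f/H/Stay, z/f/T/Out, z/f/T/Stay} → row (-1,-3) (-1,-3) (-1,-3) (4,-2) (4,-2) (4,-2)
{z/h/H/Out, z/h/T/Out} → row (-1,-3) (-1,-3) (-1,-3) (4,2) (4,1) (3,3)
{z/h/H/Stay, z/h/T/Stay} → row (-1,-3) (-1,-3) (-1,-3) (4,2) (0,-3) (3,3)
{z/k/H/Out, z/k/H/Stay} → row (-1,-3) (-1,-3) (-1,-3) (-2,-2) (-2,-2) (-2,-2)
{z/k/T/Out, z/k/T/Stay} → row (-1,-3) (-1,-3) (-1,-3) (1,-3) (1,-3) (1,-3)
{x/f/H/Out, x/f/H/Stay, x/f/T/Out, x/f/T/Stay, x/h/H/Out, x/h/H/Stay, x/h/T/Out, x/h/T/Stay, x/k/H/Out, x/k/H/Stay, x/k/T/Out, x/k/T/Stay} → row (-1,3) (-1,3) (-1,3) (-1,3) (-1,3) (-1,3)
That's 6 distinct rows out of 24 strategies.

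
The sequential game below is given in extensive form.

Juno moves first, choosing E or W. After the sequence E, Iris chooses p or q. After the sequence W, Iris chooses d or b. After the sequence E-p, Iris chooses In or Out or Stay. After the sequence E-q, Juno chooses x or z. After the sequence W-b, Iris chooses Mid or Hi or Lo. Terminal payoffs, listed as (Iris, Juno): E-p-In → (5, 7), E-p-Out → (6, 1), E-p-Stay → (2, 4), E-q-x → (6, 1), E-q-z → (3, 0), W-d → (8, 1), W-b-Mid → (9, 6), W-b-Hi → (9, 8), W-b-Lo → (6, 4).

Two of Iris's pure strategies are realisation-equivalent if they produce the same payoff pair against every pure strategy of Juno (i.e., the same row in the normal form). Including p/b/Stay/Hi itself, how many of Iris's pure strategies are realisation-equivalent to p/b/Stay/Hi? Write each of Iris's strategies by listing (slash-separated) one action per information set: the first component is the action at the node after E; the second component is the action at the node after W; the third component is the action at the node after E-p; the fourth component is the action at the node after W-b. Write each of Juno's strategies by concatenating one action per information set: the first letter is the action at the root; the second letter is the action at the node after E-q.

Row for p/b/Stay/Hi (columns Ex, Ez, Wx, Wz): (2,4) (2,4) (9,8) (9,8).
Every one of Iris's information sets is on the play path for some reply by Juno when Iris follows p/b/Stay/Hi.
Changing the action at any of them therefore changes at least one column, so only p/b/Stay/Hi itself gives this row.

1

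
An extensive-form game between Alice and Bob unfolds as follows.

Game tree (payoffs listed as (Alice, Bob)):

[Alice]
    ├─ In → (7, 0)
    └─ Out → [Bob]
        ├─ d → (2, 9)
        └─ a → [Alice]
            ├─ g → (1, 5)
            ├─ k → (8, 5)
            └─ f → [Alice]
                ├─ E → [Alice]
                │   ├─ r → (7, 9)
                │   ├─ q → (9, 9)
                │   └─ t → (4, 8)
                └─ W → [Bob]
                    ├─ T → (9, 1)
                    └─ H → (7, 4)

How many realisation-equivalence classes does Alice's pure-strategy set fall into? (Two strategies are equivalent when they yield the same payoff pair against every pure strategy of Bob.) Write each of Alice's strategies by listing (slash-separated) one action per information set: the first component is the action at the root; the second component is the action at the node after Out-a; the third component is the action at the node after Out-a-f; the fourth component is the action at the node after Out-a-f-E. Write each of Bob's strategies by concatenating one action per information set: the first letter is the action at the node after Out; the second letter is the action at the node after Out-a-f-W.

7

Alice has 36 pure strategies: In/g/E/r, In/g/E/q, In/g/E/t, In/g/W/r, In/g/W/q, In/g/W/t, In/k/E/r, In/k/E/q, In/k/E/t, In/k/W/r, In/k/W/q, In/k/W/t, In/f/E/r, In/f/E/q, In/f/E/t, In/f/W/r, In/f/W/q, In/f/W/t, Out/g/E/r, Out/g/E/q, Out/g/E/t, Out/g/W/r, Out/g/W/q, Out/g/W/t, Out/k/E/r, Out/k/E/q, Out/k/E/t, Out/k/W/r, Out/k/W/q, Out/k/W/t, Out/f/E/r, Out/f/E/q, Out/f/E/t, Out/f/W/r, Out/f/W/q, Out/f/W/t. Columns: dT, dH, aT, aH.
{In/g/E/r, In/g/E/q, In/g/E/t, In/g/W/r, In/g/W/q, In/g/W/t, In/k/E/r, In/k/E/q, In/k/E/t, In/k/W/r, In/k/W/q, In/k/W/t, In/f/E/r, In/f/E/q, In/f/E/t, In/f/W/r, In/f/W/q, In/f/W/t} → row (7,0) (7,0) (7,0) (7,0)
{Out/g/E/r, Out/g/E/q, Out/g/E/t, Out/g/W/r, Out/g/W/q, Out/g/W/t} → row (2,9) (2,9) (1,5) (1,5)
{Out/k/E/r, Out/k/E/q, Out/k/E/t, Out/k/W/r, Out/k/W/q, Out/k/W/t} → row (2,9) (2,9) (8,5) (8,5)
{Out/f/E/r} → row (2,9) (2,9) (7,9) (7,9)
{Out/f/E/q} → row (2,9) (2,9) (9,9) (9,9)
{Out/f/E/t} → row (2,9) (2,9) (4,8) (4,8)
{Out/f/W/r, Out/f/W/q, Out/f/W/t} → row (2,9) (2,9) (9,1) (7,4)
That's 7 distinct rows out of 36 strategies.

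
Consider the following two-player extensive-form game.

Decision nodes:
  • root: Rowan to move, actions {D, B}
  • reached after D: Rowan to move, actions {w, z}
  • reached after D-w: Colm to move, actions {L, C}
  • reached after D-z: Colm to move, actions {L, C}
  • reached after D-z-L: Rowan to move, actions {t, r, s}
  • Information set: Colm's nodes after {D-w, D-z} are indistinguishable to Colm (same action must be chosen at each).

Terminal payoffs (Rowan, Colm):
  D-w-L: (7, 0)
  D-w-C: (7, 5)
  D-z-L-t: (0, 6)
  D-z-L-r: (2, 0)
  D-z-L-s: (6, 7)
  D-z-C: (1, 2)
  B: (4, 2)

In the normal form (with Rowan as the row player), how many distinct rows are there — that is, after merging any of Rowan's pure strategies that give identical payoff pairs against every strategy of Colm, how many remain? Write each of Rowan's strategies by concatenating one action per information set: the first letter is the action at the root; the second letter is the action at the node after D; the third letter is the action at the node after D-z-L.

5

Rowan has 12 pure strategies: Dwt, Dwr, Dws, Dzt, Dzr, Dzs, Bwt, Bwr, Bws, Bzt, Bzr, Bzs. Columns: L, C.
{Dwt, Dwr, Dws} → row (7,0) (7,5)
{Dzt} → row (0,6) (1,2)
{Dzr} → row (2,0) (1,2)
{Dzs} → row (6,7) (1,2)
{Bwt, Bwr, Bws, Bzt, Bzr, Bzs} → row (4,2) (4,2)
That's 5 distinct rows out of 12 strategies.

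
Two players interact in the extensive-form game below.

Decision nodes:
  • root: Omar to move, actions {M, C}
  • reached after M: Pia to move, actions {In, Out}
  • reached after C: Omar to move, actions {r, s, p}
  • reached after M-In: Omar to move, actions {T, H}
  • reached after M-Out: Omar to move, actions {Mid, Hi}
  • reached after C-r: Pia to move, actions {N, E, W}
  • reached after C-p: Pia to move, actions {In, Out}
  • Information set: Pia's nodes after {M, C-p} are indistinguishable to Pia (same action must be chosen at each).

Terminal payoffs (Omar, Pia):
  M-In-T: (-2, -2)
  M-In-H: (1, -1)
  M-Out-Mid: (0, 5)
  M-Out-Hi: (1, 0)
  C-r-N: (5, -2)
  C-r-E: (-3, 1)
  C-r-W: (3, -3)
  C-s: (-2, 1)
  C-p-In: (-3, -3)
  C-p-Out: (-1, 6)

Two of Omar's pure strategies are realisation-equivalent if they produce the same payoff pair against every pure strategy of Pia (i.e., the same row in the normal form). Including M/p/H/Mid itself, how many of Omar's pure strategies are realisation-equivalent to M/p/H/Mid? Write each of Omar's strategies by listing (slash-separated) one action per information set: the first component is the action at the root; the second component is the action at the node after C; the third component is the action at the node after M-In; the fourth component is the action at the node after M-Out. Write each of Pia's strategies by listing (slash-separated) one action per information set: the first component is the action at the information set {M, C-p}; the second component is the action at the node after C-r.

3

Row for M/p/H/Mid (columns In/N, In/E, In/W, Out/N, Out/E, Out/W): (1,-1) (1,-1) (1,-1) (0,5) (0,5) (0,5).
Under M/p/H/Mid, Omar's choice at the node after C can never be reached regardless of what Pia does, so varying those choices leaves every outcome unchanged.
Holding the reachable choices fixed and varying the unreachable one freely already gives 3 equivalent strategies.
No other strategy reproduces this row, so those 3 are the full class: M/r/H/Mid, M/s/H/Mid, M/p/H/Mid.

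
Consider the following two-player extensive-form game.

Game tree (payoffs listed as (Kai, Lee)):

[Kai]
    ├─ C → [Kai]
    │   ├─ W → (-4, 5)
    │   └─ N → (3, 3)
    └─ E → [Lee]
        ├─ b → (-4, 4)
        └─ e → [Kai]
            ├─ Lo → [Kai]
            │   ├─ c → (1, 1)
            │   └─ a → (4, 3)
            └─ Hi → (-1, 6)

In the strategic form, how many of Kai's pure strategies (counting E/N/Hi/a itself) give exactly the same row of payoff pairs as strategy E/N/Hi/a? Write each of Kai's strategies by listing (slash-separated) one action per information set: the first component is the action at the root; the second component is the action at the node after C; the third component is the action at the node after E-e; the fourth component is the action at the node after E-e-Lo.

4

Row for E/N/Hi/a (columns b, e): (-4,4) (-1,6).
Under E/N/Hi/a, Kai's choice at the node after C and at the node after E-e-Lo can never be reached regardless of what Lee does, so varying those choices leaves every outcome unchanged.
Holding the reachable choices fixed and varying the unreachable ones freely already gives 2 × 2 = 4 equivalent strategies.
No other strategy reproduces this row, so those 4 are the full class: E/W/Hi/c, E/W/Hi/a, E/N/Hi/c, E/N/Hi/a.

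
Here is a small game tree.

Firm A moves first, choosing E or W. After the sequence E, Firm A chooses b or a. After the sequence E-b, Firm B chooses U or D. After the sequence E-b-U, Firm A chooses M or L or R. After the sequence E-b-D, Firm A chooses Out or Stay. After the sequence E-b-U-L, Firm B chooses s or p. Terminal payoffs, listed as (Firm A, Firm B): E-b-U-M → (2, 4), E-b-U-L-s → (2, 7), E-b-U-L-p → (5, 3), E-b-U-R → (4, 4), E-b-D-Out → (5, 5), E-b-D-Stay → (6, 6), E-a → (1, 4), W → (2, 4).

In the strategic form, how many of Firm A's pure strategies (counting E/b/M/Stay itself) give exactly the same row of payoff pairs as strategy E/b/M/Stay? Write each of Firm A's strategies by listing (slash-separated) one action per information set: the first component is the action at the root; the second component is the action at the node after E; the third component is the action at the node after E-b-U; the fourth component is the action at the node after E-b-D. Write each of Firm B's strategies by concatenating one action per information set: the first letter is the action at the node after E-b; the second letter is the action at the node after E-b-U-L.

Row for E/b/M/Stay (columns Us, Up, Ds, Dp): (2,4) (2,4) (6,6) (6,6).
Every one of Firm A's information sets is on the play path for some reply by Firm B when Firm A follows E/b/M/Stay.
Changing the action at any of them therefore changes at least one column, so only E/b/M/Stay itself gives this row.

1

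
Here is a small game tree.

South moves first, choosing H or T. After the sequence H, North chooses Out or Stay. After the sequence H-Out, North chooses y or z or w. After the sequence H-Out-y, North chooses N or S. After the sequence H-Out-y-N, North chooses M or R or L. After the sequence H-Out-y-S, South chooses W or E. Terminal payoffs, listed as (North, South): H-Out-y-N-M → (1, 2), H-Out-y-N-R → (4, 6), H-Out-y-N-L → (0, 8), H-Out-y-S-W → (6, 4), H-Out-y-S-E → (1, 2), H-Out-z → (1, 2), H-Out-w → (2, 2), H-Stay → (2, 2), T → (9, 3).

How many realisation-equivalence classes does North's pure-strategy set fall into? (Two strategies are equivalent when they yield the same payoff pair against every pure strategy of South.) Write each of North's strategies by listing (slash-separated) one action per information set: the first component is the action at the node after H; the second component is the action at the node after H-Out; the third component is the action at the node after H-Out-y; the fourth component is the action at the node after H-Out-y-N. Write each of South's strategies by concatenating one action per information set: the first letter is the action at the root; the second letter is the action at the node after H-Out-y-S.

North has 36 pure strategies: Out/y/N/M, Out/y/N/R, Out/y/N/L, Out/y/S/M, Out/y/S/R, Out/y/S/L, Out/z/N/M, Out/z/N/R, Out/z/N/L, Out/z/S/M, Out/z/S/R, Out/z/S/L, Out/w/N/M, Out/w/N/R, Out/w/N/L, Out/w/S/M, Out/w/S/R, Out/w/S/L, Stay/y/N/M, Stay/y/N/R, Stay/y/N/L, Stay/y/S/M, Stay/y/S/R, Stay/y/S/L, Stay/z/N/M, Stay/z/N/R, Stay/z/N/L, Stay/z/S/M, Stay/z/S/R, Stay/z/S/L, Stay/w/N/M, Stay/w/N/R, Stay/w/N/L, Stay/w/S/M, Stay/w/S/R, Stay/w/S/L. Columns: HW, HE, TW, TE.
{Out/y/N/M, Out/z/N/M, Out/z/N/R, Out/z/N/L, Out/z/S/M, Out/z/S/R, Out/z/S/L} → row (1,2) (1,2) (9,3) (9,3)
{Out/y/N/R} → row (4,6) (4,6) (9,3) (9,3)
{Out/y/N/L} → row (0,8) (0,8) (9,3) (9,3)
{Out/y/S/M, Out/y/S/R, Out/y/S/L} → row (6,4) (1,2) (9,3) (9,3)
{Out/w/N/M, Out/w/N/R, Out/w/N/L, Out/w/S/M, Out/w/S/R, Out/w/S/L, Stay/y/N/M, Stay/y/N/R, Stay/y/N/L, Stay/y/S/M, Stay/y/S/R, Stay/y/S/L, Stay/z/N/M, Stay/z/N/R, Stay/z/N/L, Stay/z/S/M, Stay/z/S/R, Stay/z/S/L, Stay/w/N/M, Stay/w/N/R, Stay/w/N/L, Stay/w/S/M, Stay/w/S/R, Stay/w/S/L} → row (2,2) (2,2) (9,3) (9,3)
That's 5 distinct rows out of 36 strategies.

5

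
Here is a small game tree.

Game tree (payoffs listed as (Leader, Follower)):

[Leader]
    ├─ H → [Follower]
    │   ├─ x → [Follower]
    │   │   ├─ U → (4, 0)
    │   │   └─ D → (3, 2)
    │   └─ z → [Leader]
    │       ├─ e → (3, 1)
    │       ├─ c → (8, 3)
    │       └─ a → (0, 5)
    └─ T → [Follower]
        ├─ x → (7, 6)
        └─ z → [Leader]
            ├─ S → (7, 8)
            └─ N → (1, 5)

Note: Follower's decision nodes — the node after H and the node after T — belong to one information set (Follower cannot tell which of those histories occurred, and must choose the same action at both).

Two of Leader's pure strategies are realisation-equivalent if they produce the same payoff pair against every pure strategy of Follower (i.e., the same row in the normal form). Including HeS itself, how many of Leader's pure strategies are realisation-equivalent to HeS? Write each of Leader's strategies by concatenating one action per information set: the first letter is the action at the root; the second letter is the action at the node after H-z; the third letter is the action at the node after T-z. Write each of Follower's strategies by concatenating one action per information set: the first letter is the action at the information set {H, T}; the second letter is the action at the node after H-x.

2

Row for HeS (columns xU, xD, zU, zD): (4,0) (3,2) (3,1) (3,1).
Under HeS, Leader's choice at the node after T-z can never be reached regardless of what Follower does, so varying those choices leaves every outcome unchanged.
Holding the reachable choices fixed and varying the unreachable one freely already gives 2 equivalent strategies.
No other strategy reproduces this row, so those 2 are the full class: HeS, HeN.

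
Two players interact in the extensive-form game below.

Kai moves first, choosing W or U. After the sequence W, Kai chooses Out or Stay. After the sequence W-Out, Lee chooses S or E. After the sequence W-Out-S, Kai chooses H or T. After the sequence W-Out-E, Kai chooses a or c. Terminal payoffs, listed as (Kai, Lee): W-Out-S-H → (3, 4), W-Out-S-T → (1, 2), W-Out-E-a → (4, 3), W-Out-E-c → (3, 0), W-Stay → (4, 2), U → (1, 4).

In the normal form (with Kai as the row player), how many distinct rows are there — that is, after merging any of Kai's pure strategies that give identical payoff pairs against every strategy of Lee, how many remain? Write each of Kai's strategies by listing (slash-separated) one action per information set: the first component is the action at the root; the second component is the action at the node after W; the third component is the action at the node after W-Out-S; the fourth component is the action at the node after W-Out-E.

6

Kai has 16 pure strategies: W/Out/H/a, W/Out/H/c, W/Out/T/a, W/Out/T/c, W/Stay/H/a, W/Stay/H/c, W/Stay/T/a, W/Stay/T/c, U/Out/H/a, U/Out/H/c, U/Out/T/a, U/Out/T/c, U/Stay/H/a, U/Stay/H/c, U/Stay/T/a, U/Stay/T/c. Columns: S, E.
{W/Out/H/a} → row (3,4) (4,3)
{W/Out/H/c} → row (3,4) (3,0)
{W/Out/T/a} → row (1,2) (4,3)
{W/Out/T/c} → row (1,2) (3,0)
{W/Stay/H/a, W/Stay/H/c, W/Stay/T/a, W/Stay/T/c} → row (4,2) (4,2)
{U/Out/H/a, U/Out/H/c, U/Out/T/a, U/Out/T/c, U/Stay/H/a, U/Stay/H/c, U/Stay/T/a, U/Stay/T/c} → row (1,4) (1,4)
That's 6 distinct rows out of 16 strategies.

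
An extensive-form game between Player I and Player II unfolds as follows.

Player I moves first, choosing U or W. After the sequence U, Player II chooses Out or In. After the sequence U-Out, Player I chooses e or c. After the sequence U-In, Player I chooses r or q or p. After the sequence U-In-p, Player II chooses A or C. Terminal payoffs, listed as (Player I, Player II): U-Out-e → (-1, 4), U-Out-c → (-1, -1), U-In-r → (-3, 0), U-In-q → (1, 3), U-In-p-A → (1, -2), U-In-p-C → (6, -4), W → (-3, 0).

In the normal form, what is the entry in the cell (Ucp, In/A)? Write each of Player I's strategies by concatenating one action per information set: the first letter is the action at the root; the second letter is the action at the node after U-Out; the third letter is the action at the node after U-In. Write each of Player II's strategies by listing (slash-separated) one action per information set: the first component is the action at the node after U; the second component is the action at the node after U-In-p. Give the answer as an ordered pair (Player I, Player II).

Trace the play path from the root:
  Player I plays U
  Player II plays In at [U]
  Player I plays p at [U-In]
  Player II plays A at [U-In-p]
→ terminal payoff (1, -2).
(Player I's choice at the node after U-Out is never reached on this path, so it doesn't affect the outcome.)

(1, -2)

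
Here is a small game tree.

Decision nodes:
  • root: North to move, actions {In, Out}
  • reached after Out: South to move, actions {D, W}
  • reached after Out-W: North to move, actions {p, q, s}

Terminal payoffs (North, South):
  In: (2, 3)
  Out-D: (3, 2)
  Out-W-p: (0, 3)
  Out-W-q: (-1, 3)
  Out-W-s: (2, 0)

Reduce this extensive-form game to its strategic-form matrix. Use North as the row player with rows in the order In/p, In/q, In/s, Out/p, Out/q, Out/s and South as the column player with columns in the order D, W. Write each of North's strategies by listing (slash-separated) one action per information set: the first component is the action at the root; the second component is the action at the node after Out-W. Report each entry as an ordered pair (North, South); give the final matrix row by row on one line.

In/p: (2,3) (2,3) | In/q: (2,3) (2,3) | In/s: (2,3) (2,3) | Out/p: (3,2) (0,3) | Out/q: (3,2) (-1,3) | Out/s: (3,2) (2,0)

             D        W
 In/p    (2,3)    (2,3)
 In/q    (2,3)    (2,3)
 In/s    (2,3)    (2,3)
Out/p    (3,2)    (0,3)
Out/q    (3,2)   (-1,3)
Out/s    (3,2)    (2,0)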